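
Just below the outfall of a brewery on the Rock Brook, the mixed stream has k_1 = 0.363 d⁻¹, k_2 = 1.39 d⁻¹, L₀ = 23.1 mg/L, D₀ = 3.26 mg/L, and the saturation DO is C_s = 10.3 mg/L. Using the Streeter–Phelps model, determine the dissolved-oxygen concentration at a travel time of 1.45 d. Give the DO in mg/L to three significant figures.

DO ≈ 6.13 mg/L

k_1 L₀/(k_2−k_1) = 0.363×23.1/(1.39−0.363) = 8.385/1.027 = 8.165 mg/L.
e^(−k_1 t) = e^(−0.363×1.450) = 0.5908; e^(−k_2 t) = e^(−1.39×1.450) = 0.1333.
D = 8.165 × (0.5908 − 0.1333) + 3.26 × 0.1333 = 3.735 + 0.4344 = 4.170 mg/L.
DO = C_s − D = 10.3 − 4.170 = 6.130 mg/L.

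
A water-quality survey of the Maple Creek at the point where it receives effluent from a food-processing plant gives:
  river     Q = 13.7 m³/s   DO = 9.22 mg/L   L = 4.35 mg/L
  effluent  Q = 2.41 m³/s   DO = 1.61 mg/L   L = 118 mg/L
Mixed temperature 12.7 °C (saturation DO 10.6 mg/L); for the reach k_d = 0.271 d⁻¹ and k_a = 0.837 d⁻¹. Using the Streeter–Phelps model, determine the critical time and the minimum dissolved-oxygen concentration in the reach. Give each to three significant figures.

Mixed DO = (13.7×9.22 + 2.41×1.61)/(13.7+2.41) = 130.2/16.11 = 8.082 mg/L.
Mixed L₀ = (13.7×4.35 + 2.41×118)/(16.11) = 344.0/16.11 = 21.35 mg/L.
Initial deficit D₀ = C_s − DO₀ = 10.6 − 8.082 = 2.518 mg/L.
t_c = (1/0.5660) ln[(0.837/0.271)(1 − 2.518×0.5660/(0.271×21.35))] = 1.767 × ln(2.328) = 1.493 d.
D_c = (0.271/0.837) × 21.35 × e^(−0.271×1.493) = 0.3238 × 21.35 × 0.6673 = 4.613 mg/L.
Minimum DO = 10.6 − 4.613 = 5.987 mg/L.

t_c ≈ 1.49 d; minimum DO ≈ 5.99 mg/L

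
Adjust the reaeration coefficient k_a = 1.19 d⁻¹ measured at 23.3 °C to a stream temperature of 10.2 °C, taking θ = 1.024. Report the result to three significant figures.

k_a(T₂) = k_a(T₁) · θ^(T₂−T₁) = 1.19 × 1.024^(10.2−23.3)
= 1.19 × 1.024^-13.1 = 1.19 × 0.7329 = 0.8722 d⁻¹.

k_a ≈ 0.872 d⁻¹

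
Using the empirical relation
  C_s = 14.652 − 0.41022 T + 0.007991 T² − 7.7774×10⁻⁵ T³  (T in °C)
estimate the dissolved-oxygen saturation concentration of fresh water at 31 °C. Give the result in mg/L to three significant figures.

C_s = 14.652 − 0.41022×31 + 0.007991×31² − 7.7774×10⁻⁵×31³ = 7.298 mg/L.

C_s ≈ 7.30 mg/L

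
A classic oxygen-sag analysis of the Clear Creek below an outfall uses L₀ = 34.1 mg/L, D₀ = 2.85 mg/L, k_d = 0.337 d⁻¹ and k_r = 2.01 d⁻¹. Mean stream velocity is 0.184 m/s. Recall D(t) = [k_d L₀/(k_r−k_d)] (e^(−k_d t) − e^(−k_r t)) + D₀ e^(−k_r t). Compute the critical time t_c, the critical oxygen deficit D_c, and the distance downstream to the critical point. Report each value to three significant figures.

t_c ≈ 0.747 d; D_c ≈ 4.44 mg/L; x_c ≈ 11.9 km

With k_r/k_d = 5.964 and 1 − D₀(k_r−k_d)/(k_d L₀) = 0.5851,
t_c = ln(5.964 × 0.5851) / (2.01 − 0.337) = ln(3.490) / 1.673 = 1.250/1.673 = 0.7470 d.
L(t_c) = L₀ e^(−k_d t_c) = 34.1 × 0.7774 = 26.51 mg/L, and at the critical point k_r D_c = k_d L, so D_c = (0.337/2.01) × 26.51 = 4.445 mg/L.
x_c = v t_c = 0.184 m/s × 0.7470 d × 86400 s/d = 11880 m ≈ 11.9 km.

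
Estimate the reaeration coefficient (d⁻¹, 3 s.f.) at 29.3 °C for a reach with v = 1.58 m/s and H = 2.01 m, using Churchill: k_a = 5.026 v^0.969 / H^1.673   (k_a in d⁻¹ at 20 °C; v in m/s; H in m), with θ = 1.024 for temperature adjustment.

k_a ≈ 3.04 d⁻¹

k_a(20) = 5.026 × 1.58^0.969 / 2.01^1.673 = 5.026 × 1.558 / 3.215 = 2.435 d⁻¹.
k_a(29.3) = 2.435 × 1.024^(29.3−20) = 2.435 × 1.247 = 3.036 d⁻¹.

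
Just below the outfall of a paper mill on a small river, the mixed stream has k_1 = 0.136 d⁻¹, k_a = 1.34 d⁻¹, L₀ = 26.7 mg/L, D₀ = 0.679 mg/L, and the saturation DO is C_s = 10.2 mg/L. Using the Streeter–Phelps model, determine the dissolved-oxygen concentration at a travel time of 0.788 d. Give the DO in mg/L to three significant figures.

DO ≈ 8.30 mg/L

k_1 L₀/(k_a−k_1) = 0.136×26.7/(1.34−0.136) = 3.631/1.204 = 3.016 mg/L.
e^(−k_1 t) = e^(−0.136×0.7880) = 0.8984; e^(−k_a t) = e^(−1.34×0.7880) = 0.3479.
D = 3.016 × (0.8984 − 0.3479) + 0.679 × 0.3479 = 1.660 + 0.2362 = 1.896 mg/L.
DO = C_s − D = 10.2 − 1.896 = 8.304 mg/L.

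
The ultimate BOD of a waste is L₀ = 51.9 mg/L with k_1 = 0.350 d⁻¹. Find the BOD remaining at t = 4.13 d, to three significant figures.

L ≈ 12.2 mg/L

L_t = L₀ e^(−k_1 t) = 51.9 × e^(−0.350×4.13) = 51.9 × 0.2356 = 12.23 mg/L.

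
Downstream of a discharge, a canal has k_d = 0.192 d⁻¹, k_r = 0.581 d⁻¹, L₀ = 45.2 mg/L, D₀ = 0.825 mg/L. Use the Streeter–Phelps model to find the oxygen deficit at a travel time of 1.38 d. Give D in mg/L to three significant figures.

k_d L₀/(k_r−k_d) = 0.192×45.2/(0.581−0.192) = 8.678/0.3890 = 22.31 mg/L.
e^(−k_d t) = e^(−0.192×1.380) = 0.7672; e^(−k_r t) = e^(−0.581×1.380) = 0.4485.
D = 22.31 × (0.7672 − 0.4485) + 0.825 × 0.4485 = 7.110 + 0.3700 = 7.480 mg/L.

D ≈ 7.48 mg/L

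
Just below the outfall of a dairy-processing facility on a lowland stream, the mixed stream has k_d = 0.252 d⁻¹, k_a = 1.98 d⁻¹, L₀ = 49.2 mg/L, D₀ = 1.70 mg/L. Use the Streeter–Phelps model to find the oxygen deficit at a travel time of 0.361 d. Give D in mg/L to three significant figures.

k_d L₀/(k_a−k_d) = 0.252×49.2/(1.98−0.252) = 12.40/1.728 = 7.175 mg/L.
e^(−k_d t) = e^(−0.252×0.3610) = 0.9130; e^(−k_a t) = e^(−1.98×0.3610) = 0.4893.
D = 7.175 × (0.9130 − 0.4893) + 1.70 × 0.4893 = 3.040 + 0.8318 = 3.872 mg/L.

D ≈ 3.87 mg/L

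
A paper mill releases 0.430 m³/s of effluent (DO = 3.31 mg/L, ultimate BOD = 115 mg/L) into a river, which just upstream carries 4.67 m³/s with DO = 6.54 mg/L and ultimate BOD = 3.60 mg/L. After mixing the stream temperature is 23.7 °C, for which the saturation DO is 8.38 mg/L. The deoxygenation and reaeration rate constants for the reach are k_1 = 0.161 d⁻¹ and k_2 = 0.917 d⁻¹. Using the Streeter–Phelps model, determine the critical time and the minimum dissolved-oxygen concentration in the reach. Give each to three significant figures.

t_c ≈ 0.394 d; minimum DO ≈ 6.24 mg/L

Mixed DO = (4.67×6.54 + 0.430×3.31)/(4.67+0.430) = 31.97/5.100 = 6.268 mg/L.
Mixed L₀ = (4.67×3.60 + 0.430×115)/(5.100) = 66.26/5.100 = 12.99 mg/L.
Initial deficit D₀ = C_s − DO₀ = 8.38 − 6.268 = 2.112 mg/L.
t_c = (1/0.7560) ln[(0.917/0.161)(1 − 2.112×0.7560/(0.161×12.99))] = 1.323 × ln(1.347) = 0.3945 d.
D_c = (0.161/0.917) × 12.99 × e^(−0.161×0.3945) = 0.1756 × 12.99 × 0.9385 = 2.141 mg/L.
Minimum DO = 8.38 − 2.141 = 6.239 mg/L.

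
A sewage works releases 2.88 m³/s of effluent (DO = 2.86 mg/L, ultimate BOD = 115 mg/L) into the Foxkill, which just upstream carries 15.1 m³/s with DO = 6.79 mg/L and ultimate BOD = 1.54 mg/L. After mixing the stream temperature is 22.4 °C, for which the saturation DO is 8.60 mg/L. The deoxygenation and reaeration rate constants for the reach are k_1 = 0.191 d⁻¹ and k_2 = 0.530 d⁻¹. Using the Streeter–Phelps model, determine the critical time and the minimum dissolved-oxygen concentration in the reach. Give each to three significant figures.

Mixed DO = (15.1×6.79 + 2.88×2.86)/(15.1+2.88) = 110.8/17.98 = 6.161 mg/L.
Mixed L₀ = (15.1×1.54 + 2.88×115)/(17.98) = 354.5/17.98 = 19.71 mg/L.
Initial deficit D₀ = C_s − DO₀ = 8.60 − 6.161 = 2.439 mg/L.
t_c = (1/0.3390) ln[(0.530/0.191)(1 − 2.439×0.3390/(0.191×19.71))] = 2.950 × ln(2.165) = 2.279 d.
D_c = (0.191/0.530) × 19.71 × e^(−0.191×2.279) = 0.3604 × 19.71 × 0.6471 = 4.597 mg/L.
Minimum DO = 8.60 − 4.597 = 4.003 mg/L.

t_c ≈ 2.28 d; minimum DO ≈ 4.00 mg/L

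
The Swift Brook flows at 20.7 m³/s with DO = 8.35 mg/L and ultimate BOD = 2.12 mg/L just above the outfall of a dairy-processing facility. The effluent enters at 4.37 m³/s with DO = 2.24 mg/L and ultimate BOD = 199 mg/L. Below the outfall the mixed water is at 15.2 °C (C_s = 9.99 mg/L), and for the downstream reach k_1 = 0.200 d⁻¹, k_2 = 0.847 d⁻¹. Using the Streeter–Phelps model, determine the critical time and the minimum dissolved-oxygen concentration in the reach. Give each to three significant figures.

t_c ≈ 1.81 d; minimum DO ≈ 3.99 mg/L

Mixed DO = (20.7×8.35 + 4.37×2.24)/(20.7+4.37) = 182.6/25.07 = 7.285 mg/L.
Mixed L₀ = (20.7×2.12 + 4.37×199)/(25.07) = 913.5/25.07 = 36.44 mg/L.
Initial deficit D₀ = C_s − DO₀ = 9.99 − 7.285 = 2.705 mg/L.
t_c = (1/0.6470) ln[(0.847/0.200)(1 − 2.705×0.6470/(0.200×36.44))] = 1.546 × ln(3.218) = 1.806 d.
D_c = (0.200/0.847) × 36.44 × e^(−0.200×1.806) = 0.2361 × 36.44 × 0.6968 = 5.995 mg/L.
Minimum DO = 9.99 − 5.995 = 3.995 mg/L.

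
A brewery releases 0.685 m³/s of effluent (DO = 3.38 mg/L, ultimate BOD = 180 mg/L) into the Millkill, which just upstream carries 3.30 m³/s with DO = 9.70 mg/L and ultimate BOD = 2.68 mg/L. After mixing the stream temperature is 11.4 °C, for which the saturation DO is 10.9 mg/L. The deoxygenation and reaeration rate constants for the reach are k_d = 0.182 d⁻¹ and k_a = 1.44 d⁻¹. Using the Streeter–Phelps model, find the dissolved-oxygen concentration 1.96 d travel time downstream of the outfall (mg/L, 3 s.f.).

DO ≈ 7.69 mg/L

Mixed DO = (3.30×9.70 + 0.685×3.38)/(3.30+0.685) = 34.33/3.985 = 8.614 mg/L.
Mixed L₀ = (3.30×2.68 + 0.685×180)/(3.985) = 132.1/3.985 = 33.16 mg/L.
Initial deficit D₀ = C_s − DO₀ = 10.9 − 8.614 = 2.286 mg/L.
D(1.96) = [0.182×33.16/(1.44−0.182)](e^(−0.182×1.96) − e^(−1.44×1.96)) + 2.286 e^(−1.44×1.96)
= 4.797 × (0.7000 − 0.05946) + 2.286 × 0.05946 = 3.209 mg/L.
DO = 10.9 − 3.209 = 7.691 mg/L.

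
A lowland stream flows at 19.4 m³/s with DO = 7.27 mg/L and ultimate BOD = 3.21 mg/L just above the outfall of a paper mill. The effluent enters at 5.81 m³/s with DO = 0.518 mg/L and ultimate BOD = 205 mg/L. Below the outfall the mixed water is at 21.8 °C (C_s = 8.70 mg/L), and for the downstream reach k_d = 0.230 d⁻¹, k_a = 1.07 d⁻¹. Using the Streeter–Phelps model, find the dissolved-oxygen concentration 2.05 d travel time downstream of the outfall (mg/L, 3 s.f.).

Mixed DO = (19.4×7.27 + 5.81×0.518)/(19.4+5.81) = 144.0/25.21 = 5.714 mg/L.
Mixed L₀ = (19.4×3.21 + 5.81×205)/(25.21) = 1253/25.21 = 49.72 mg/L.
Initial deficit D₀ = C_s − DO₀ = 8.70 − 5.714 = 2.986 mg/L.
D(2.05) = [0.230×49.72/(1.07−0.230)](e^(−0.230×2.05) − e^(−1.07×2.05)) + 2.986 e^(−1.07×2.05)
= 13.61 × (0.6241 − 0.1115) + 2.986 × 0.1115 = 7.310 mg/L.
DO = 8.70 − 7.310 = 1.390 mg/L.

DO ≈ 1.39 mg/L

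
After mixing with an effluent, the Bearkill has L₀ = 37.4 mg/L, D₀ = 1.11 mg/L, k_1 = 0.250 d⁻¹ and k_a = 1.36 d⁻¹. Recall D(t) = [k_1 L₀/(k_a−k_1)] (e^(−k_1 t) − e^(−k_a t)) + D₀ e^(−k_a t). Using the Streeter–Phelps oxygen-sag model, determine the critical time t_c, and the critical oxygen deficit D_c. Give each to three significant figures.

t_c ≈ 1.40 d; D_c ≈ 4.85 mg/L

At the critical point dD/dt = 0, so k_1 L₀ e^(−k_1 t) = k_a D. Substituting D(t) from the Streeter–Phelps equation and solving for t gives
t_c = ln[(k_a/k_1)(1 − D₀(k_a−k_1)/(k_1 L₀))] / (k_a−k_1).
Here k_a−k_1 = 1.110 d⁻¹ and 1 − D₀(k_a−k_1)/(k_1 L₀) = 1 − 1.11×1.110/(0.250×37.4) = 0.8682, so
t_c = ln(5.440 × 0.8682) / 1.110 = 1.552 / 1.110 = 1.399 d.
L(t_c) = L₀ e^(−k_1 t_c) = 37.4 × 0.7049 = 26.36 mg/L, and at the critical point k_a D_c = k_1 L, so D_c = (0.250/1.36) × 26.36 = 4.846 mg/L.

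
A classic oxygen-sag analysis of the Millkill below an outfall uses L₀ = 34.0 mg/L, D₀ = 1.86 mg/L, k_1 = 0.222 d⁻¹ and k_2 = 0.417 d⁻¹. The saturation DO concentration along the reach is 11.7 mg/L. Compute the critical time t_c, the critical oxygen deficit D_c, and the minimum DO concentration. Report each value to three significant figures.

t_c ≈ 2.98 d; D_c ≈ 9.34 mg/L; min DO ≈ 2.36 mg/L

At the critical point dD/dt = 0, so k_1 L₀ e^(−k_1 t) = k_2 D. Substituting D(t) from the Streeter–Phelps equation and solving for t gives
t_c = ln[(k_2/k_1)(1 − D₀(k_2−k_1)/(k_1 L₀))] / (k_2−k_1).
Here k_2−k_1 = 0.1950 d⁻¹ and 1 − D₀(k_2−k_1)/(k_1 L₀) = 1 − 1.86×0.1950/(0.222×34.0) = 0.9519, so
t_c = ln(1.878 × 0.9519) / 0.1950 = 0.5812 / 0.1950 = 2.980 d.
L(t_c) = L₀ e^(−k_1 t_c) = 34.0 × 0.5160 = 17.54 mg/L, and at the critical point k_2 D_c = k_1 L, so D_c = (0.222/0.417) × 17.54 = 9.340 mg/L.
Minimum DO = C_s − D_c = 11.7 − 9.340 = 2.360 mg/L.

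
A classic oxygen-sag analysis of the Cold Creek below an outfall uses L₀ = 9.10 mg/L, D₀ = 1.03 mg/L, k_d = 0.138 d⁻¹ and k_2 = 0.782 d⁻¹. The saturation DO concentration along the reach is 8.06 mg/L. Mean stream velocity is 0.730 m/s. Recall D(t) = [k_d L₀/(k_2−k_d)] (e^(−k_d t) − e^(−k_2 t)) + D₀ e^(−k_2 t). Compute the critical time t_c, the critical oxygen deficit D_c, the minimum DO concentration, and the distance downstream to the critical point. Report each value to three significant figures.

t_c ≈ 1.53 d; D_c ≈ 1.30 mg/L; min DO ≈ 6.76 mg/L; x_c ≈ 96.3 km

With k_2/k_d = 5.667 and 1 − D₀(k_2−k_d)/(k_d L₀) = 0.4718,
t_c = ln(5.667 × 0.4718) / (0.782 − 0.138) = ln(2.674) / 0.6440 = 0.9834/0.6440 = 1.527 d.
L(t_c) = L₀ e^(−k_d t_c) = 9.10 × 0.8100 = 7.371 mg/L, and at the critical point k_2 D_c = k_d L, so D_c = (0.138/0.782) × 7.371 = 1.301 mg/L.
Minimum DO = C_s − D_c = 8.06 − 1.301 = 6.759 mg/L.
x_c = v t_c = 0.730 m/s × 1.527 d × 86400 s/d = 96310 m ≈ 96.3 km.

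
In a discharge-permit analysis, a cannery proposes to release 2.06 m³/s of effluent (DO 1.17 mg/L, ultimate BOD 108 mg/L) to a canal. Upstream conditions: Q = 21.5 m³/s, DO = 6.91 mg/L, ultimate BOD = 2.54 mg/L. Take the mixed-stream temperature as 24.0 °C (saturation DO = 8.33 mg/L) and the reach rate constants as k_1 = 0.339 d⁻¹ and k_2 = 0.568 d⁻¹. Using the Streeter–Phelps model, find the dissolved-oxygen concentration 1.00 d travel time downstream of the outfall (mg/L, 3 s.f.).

Mixed DO = (21.5×6.91 + 2.06×1.17)/(21.5+2.06) = 151.0/23.56 = 6.408 mg/L.
Mixed L₀ = (21.5×2.54 + 2.06×108)/(23.56) = 277.1/23.56 = 11.76 mg/L.
Initial deficit D₀ = C_s − DO₀ = 8.33 − 6.408 = 1.922 mg/L.
D(1.00) = [0.339×11.76/(0.568−0.339)](e^(−0.339×1.00) − e^(−0.568×1.00)) + 1.922 e^(−0.568×1.00)
= 17.41 × (0.7125 − 0.5667) + 1.922 × 0.5667 = 3.628 mg/L.
DO = 8.33 − 3.628 = 4.702 mg/L.

DO ≈ 4.70 mg/L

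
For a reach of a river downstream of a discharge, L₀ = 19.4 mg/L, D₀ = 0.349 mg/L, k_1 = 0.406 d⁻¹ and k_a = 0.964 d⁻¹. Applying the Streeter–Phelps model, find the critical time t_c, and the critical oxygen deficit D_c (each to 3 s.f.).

t_c ≈ 1.50 d; D_c ≈ 4.44 mg/L

At the critical point dD/dt = 0, so k_1 L₀ e^(−k_1 t) = k_a D. Substituting D(t) from the Streeter–Phelps equation and solving for t gives
t_c = ln[(k_a/k_1)(1 − D₀(k_a−k_1)/(k_1 L₀))] / (k_a−k_1).
Here k_a−k_1 = 0.5580 d⁻¹ and 1 − D₀(k_a−k_1)/(k_1 L₀) = 1 − 0.349×0.5580/(0.406×19.4) = 0.9753, so
t_c = ln(2.374 × 0.9753) / 0.5580 = 0.8397 / 0.5580 = 1.505 d.
D_c = (k_1/k_a) L₀ e^(−k_1 t_c) = (0.406/0.964) × 19.4 × e^(−0.406×1.505) = 0.4212 × 19.4 × 0.5428 = 4.435 mg/L.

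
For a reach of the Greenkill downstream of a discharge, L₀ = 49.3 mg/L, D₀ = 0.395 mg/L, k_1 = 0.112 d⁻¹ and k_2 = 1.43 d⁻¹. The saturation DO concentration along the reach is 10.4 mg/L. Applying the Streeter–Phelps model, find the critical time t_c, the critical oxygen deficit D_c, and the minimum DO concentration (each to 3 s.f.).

At the critical point dD/dt = 0, so k_1 L₀ e^(−k_1 t) = k_2 D. Substituting D(t) from the Streeter–Phelps equation and solving for t gives
t_c = ln[(k_2/k_1)(1 − D₀(k_2−k_1)/(k_1 L₀))] / (k_2−k_1).
Here k_2−k_1 = 1.318 d⁻¹ and 1 − D₀(k_2−k_1)/(k_1 L₀) = 1 − 0.395×1.318/(0.112×49.3) = 0.9057, so
t_c = ln(12.77 × 0.9057) / 1.318 = 2.448 / 1.318 = 1.857 d.
L(t_c) = L₀ e^(−k_1 t_c) = 49.3 × 0.8122 = 40.04 mg/L, and at the critical point k_2 D_c = k_1 L, so D_c = (0.112/1.43) × 40.04 = 3.136 mg/L.
Minimum DO = C_s − D_c = 10.4 − 3.136 = 7.264 mg/L.

t_c ≈ 1.86 d; D_c ≈ 3.14 mg/L; min DO ≈ 7.26 mg/L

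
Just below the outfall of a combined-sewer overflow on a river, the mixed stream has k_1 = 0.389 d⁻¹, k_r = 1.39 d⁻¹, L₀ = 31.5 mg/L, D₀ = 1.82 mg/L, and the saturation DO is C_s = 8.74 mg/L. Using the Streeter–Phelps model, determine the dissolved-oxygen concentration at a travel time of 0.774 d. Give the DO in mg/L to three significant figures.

k_1 L₀/(k_r−k_1) = 0.389×31.5/(1.39−0.389) = 12.25/1.001 = 12.24 mg/L.
e^(−k_1 t) = e^(−0.389×0.7740) = 0.7400; e^(−k_r t) = e^(−1.39×0.7740) = 0.3410.
D = 12.24 × (0.7400 − 0.3410) + 1.82 × 0.3410 = 4.884 + 0.6206 = 5.505 mg/L.
DO = C_s − D = 8.74 − 5.505 = 3.235 mg/L.

DO ≈ 3.23 mg/L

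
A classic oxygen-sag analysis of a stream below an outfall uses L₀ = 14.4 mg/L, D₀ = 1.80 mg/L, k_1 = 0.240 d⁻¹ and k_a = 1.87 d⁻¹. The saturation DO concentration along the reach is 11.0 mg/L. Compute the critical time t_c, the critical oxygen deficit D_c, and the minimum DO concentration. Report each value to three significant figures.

At the critical point dD/dt = 0, so k_1 L₀ e^(−k_1 t) = k_a D. Substituting D(t) from the Streeter–Phelps equation and solving for t gives
t_c = ln[(k_a/k_1)(1 − D₀(k_a−k_1)/(k_1 L₀))] / (k_a−k_1).
Here k_a−k_1 = 1.630 d⁻¹ and 1 − D₀(k_a−k_1)/(k_1 L₀) = 1 − 1.80×1.630/(0.240×14.4) = 0.1510, so
t_c = ln(7.792 × 0.1510) / 1.630 = 0.1629 / 1.630 = 0.09991 d.
L(t_c) = L₀ e^(−k_1 t_c) = 14.4 × 0.9763 = 14.06 mg/L, and at the critical point k_a D_c = k_1 L, so D_c = (0.240/1.87) × 14.06 = 1.804 mg/L.
Minimum DO = C_s − D_c = 11.0 − 1.804 = 9.196 mg/L.

t_c ≈ 0.0999 d; D_c ≈ 1.80 mg/L; min DO ≈ 9.20 mg/L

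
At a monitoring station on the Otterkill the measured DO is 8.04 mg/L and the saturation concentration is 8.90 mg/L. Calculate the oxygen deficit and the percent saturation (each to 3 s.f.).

D ≈ 0.860 mg/L; 90.3 % saturation

D = C_s − C = 8.90 − 8.04 = 0.860 mg/L.
% saturation = 8.04/8.90 × 100 = 90.3 %.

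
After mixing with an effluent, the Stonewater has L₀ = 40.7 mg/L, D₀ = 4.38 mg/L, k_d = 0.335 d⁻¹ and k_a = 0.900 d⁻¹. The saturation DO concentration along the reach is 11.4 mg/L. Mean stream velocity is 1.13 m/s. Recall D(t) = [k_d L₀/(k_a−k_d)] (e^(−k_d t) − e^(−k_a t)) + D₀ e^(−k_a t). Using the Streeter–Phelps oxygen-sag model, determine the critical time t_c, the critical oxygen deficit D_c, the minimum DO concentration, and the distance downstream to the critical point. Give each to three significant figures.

t_c = [1/(k_a−k_d)] ln[(k_a/k_d)(1 − D₀(k_a−k_d)/(k_d L₀))]
= [1/(0.900−0.335)] ln[(0.900/0.335)(1 − 4.38×0.5650/(0.335×40.7))]
= (1/0.5650) ln[2.687 × 0.8185] = 1.770 × ln(2.199) = 1.770 × 0.7880 = 1.395 d.
L(t_c) = L₀ e^(−k_d t_c) = 40.7 × 0.6267 = 25.51 mg/L, and at the critical point k_a D_c = k_d L, so D_c = (0.335/0.900) × 25.51 = 9.495 mg/L.
Minimum DO = C_s − D_c = 11.4 − 9.495 = 1.905 mg/L.
x_c = v t_c = 1.13 m/s × 1.395 d × 86400 s/d = 136200 m ≈ 136 km.

t_c ≈ 1.39 d; D_c ≈ 9.49 mg/L; min DO ≈ 1.91 mg/L; x_c ≈ 136 km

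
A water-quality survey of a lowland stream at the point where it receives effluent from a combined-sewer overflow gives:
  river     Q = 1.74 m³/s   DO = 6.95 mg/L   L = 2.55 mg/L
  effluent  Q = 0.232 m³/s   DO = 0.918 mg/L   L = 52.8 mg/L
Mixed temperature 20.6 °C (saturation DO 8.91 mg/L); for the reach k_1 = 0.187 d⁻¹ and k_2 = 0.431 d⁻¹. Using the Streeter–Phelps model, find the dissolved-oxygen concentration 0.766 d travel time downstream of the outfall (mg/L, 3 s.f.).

Mixed DO = (1.74×6.95 + 0.232×0.918)/(1.74+0.232) = 12.31/1.972 = 6.240 mg/L.
Mixed L₀ = (1.74×2.55 + 0.232×52.8)/(1.972) = 16.69/1.972 = 8.462 mg/L.
Initial deficit D₀ = C_s − DO₀ = 8.91 − 6.240 = 2.670 mg/L.
D(0.766) = [0.187×8.462/(0.431−0.187)](e^(−0.187×0.766) − e^(−0.431×0.766)) + 2.670 e^(−0.431×0.766)
= 6.485 × (0.8665 − 0.7188) + 2.670 × 0.7188 = 2.877 mg/L.
DO = 8.91 − 2.877 = 6.033 mg/L.

DO ≈ 6.03 mg/L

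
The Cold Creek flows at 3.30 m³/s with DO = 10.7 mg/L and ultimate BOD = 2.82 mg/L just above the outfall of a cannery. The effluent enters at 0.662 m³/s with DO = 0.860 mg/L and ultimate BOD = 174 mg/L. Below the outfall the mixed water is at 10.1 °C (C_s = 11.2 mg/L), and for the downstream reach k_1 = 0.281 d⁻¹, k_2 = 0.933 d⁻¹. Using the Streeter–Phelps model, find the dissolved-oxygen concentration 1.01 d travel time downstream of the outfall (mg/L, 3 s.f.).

DO ≈ 5.45 mg/L

Mixed DO = (3.30×10.7 + 0.662×0.860)/(3.30+0.662) = 35.88/3.962 = 9.056 mg/L.
Mixed L₀ = (3.30×2.82 + 0.662×174)/(3.962) = 124.5/3.962 = 31.42 mg/L.
Initial deficit D₀ = C_s − DO₀ = 11.2 − 9.056 = 2.144 mg/L.
D(1.01) = [0.281×31.42/(0.933−0.281)](e^(−0.281×1.01) − e^(−0.933×1.01)) + 2.144 e^(−0.933×1.01)
= 13.54 × (0.7529 − 0.3897) + 2.144 × 0.3897 = 5.754 mg/L.
DO = 11.2 − 5.754 = 5.446 mg/L.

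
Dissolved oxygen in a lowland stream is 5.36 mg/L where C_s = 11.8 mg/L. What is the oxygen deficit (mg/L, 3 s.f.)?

D ≈ 6.44 mg/L

D = C_s − C = 11.8 − 5.36 = 6.44 mg/L.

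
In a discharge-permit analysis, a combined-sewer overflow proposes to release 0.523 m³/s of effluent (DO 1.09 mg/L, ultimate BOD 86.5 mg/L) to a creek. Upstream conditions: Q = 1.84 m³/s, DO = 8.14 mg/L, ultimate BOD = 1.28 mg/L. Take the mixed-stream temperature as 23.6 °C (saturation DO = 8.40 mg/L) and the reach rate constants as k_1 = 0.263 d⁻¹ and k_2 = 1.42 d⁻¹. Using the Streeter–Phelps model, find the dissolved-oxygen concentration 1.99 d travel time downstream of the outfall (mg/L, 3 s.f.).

Mixed DO = (1.84×8.14 + 0.523×1.09)/(1.84+0.523) = 15.55/2.363 = 6.580 mg/L.
Mixed L₀ = (1.84×1.28 + 0.523×86.5)/(2.363) = 47.59/2.363 = 20.14 mg/L.
Initial deficit D₀ = C_s − DO₀ = 8.40 − 6.580 = 1.820 mg/L.
D(1.99) = [0.263×20.14/(1.42−0.263)](e^(−0.263×1.99) − e^(−1.42×1.99)) + 1.820 e^(−1.42×1.99)
= 4.578 × (0.5925 − 0.05926) + 1.820 × 0.05926 = 2.549 mg/L.
DO = 8.40 − 2.549 = 5.851 mg/L.

DO ≈ 5.85 mg/L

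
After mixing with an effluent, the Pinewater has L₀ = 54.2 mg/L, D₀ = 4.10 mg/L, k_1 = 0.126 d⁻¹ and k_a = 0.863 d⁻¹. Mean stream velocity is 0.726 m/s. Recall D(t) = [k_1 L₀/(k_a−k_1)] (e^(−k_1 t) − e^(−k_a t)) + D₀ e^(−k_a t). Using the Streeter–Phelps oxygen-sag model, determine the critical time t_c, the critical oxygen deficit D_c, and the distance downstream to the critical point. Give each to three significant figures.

t_c ≈ 1.82 d; D_c ≈ 6.29 mg/L; x_c ≈ 114 km

With k_a/k_1 = 6.849 and 1 − D₀(k_a−k_1)/(k_1 L₀) = 0.5575,
t_c = ln(6.849 × 0.5575) / (0.863 − 0.126) = ln(3.819) / 0.7370 = 1.340/0.7370 = 1.818 d.
L(t_c) = L₀ e^(−k_1 t_c) = 54.2 × 0.7953 = 43.10 mg/L, and at the critical point k_a D_c = k_1 L, so D_c = (0.126/0.863) × 43.10 = 6.293 mg/L.
x_c = v t_c = 0.726 m/s × 1.818 d × 86400 s/d = 114000 m ≈ 114 km.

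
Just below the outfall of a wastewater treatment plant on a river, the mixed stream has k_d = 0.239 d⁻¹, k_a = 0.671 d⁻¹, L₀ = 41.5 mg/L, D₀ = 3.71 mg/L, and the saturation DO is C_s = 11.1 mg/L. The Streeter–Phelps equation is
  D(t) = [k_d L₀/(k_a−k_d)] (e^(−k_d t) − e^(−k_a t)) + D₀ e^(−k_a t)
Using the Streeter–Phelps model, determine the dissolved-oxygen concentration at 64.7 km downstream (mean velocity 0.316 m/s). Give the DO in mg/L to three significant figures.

DO ≈ 1.99 mg/L

Travel time t = x/v = 64.7 km / (0.316 m/s) = 64700 m / 0.316 m/s = 204700 s = 2.370 d.
k_d L₀/(k_a−k_d) = 0.239×41.5/(0.671−0.239) = 9.918/0.4320 = 22.96 mg/L.
e^(−k_d t) = e^(−0.239×2.370) = 0.5676; e^(−k_a t) = e^(−0.671×2.370) = 0.2039.
D = 22.96 × (0.5676 − 0.2039) + 3.71 × 0.2039 = 8.350 + 0.7565 = 9.106 mg/L.
DO = C_s − D = 11.1 − 9.106 = 1.994 mg/L.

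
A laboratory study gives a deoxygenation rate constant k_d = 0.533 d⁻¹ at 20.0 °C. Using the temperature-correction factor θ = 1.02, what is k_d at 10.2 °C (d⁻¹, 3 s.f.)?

k_d(T₂) = k_d(T₁) · θ^(T₂−T₁) = 0.533 × 1.02^(10.2−20.0)
= 0.533 × 1.02^-9.80 = 0.533 × 0.8236 = 0.4390 d⁻¹.

k_d ≈ 0.439 d⁻¹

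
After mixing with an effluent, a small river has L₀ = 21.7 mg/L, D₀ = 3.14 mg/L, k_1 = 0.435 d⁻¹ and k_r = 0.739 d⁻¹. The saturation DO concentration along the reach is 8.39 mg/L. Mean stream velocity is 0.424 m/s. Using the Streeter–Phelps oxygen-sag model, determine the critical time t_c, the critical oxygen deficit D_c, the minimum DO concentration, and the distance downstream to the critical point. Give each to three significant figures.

t_c ≈ 1.39 d; D_c ≈ 6.97 mg/L; min DO ≈ 1.42 mg/L; x_c ≈ 51.0 km

With k_r/k_1 = 1.699 and 1 − D₀(k_r−k_1)/(k_1 L₀) = 0.8989,
t_c = ln(1.699 × 0.8989) / (0.739 − 0.435) = ln(1.527) / 0.3040 = 0.4233/0.3040 = 1.393 d.
D_c = (k_1/k_r) L₀ e^(−k_1 t_c) = (0.435/0.739) × 21.7 × e^(−0.435×1.393) = 0.5886 × 21.7 × 0.5457 = 6.970 mg/L.
Minimum DO = C_s − D_c = 8.39 − 6.970 = 1.420 mg/L.
x_c = v t_c = 0.424 m/s × 1.393 d × 86400 s/d = 51010 m ≈ 51.0 km.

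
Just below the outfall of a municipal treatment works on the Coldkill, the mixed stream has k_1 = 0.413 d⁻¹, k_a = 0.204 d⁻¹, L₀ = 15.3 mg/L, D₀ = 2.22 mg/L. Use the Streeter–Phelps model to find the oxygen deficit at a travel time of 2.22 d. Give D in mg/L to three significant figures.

k_1 L₀/(k_a−k_1) = 0.413×15.3/(0.204−0.413) = 6.319/-0.2090 = -30.23 mg/L.
e^(−k_1 t) = e^(−0.413×2.220) = 0.3998; e^(−k_a t) = e^(−0.204×2.220) = 0.6358.
D = -30.23 × (0.3998 − 0.6358) + 2.22 × 0.6358 = 7.136 + 1.411 = 8.547 mg/L.

D ≈ 8.55 mg/L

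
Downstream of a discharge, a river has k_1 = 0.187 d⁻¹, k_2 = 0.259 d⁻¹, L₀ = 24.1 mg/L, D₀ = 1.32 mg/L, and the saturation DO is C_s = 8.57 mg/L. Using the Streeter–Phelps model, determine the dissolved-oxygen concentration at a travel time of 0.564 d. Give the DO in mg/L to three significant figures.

DO ≈ 5.19 mg/L

k_1 L₀/(k_2−k_1) = 0.187×24.1/(0.259−0.187) = 4.507/0.07200 = 62.59 mg/L.
e^(−k_1 t) = e^(−0.187×0.5640) = 0.8999; e^(−k_2 t) = e^(−0.259×0.5640) = 0.8641.
D = 62.59 × (0.8999 − 0.8641) + 1.32 × 0.8641 = 2.242 + 1.141 = 3.382 mg/L.
DO = C_s − D = 8.57 − 3.382 = 5.188 mg/L.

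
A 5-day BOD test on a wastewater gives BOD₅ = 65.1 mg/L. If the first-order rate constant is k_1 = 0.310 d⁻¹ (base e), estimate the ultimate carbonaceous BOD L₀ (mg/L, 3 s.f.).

BOD₅ = L₀(1 − e^(−5k_1)) ⇒ L₀ = BOD₅ / (1 − e^(−5×0.310))
= 65.1 / (1 − 0.2122) = 65.1 / 0.7878 = 82.64 mg/L.

L₀ ≈ 82.6 mg/L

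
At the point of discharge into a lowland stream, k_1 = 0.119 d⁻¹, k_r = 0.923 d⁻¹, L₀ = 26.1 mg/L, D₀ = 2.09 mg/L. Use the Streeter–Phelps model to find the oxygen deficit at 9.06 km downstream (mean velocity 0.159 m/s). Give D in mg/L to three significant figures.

D ≈ 2.61 mg/L

Travel time t = x/v = 9.06 km / (0.159 m/s) = 9060 m / 0.159 m/s = 56980 s = 0.6595 d.
k_1 L₀/(k_r−k_1) = 0.119×26.1/(0.923−0.119) = 3.106/0.8040 = 3.863 mg/L.
e^(−k_1 t) = e^(−0.119×0.6595) = 0.9245; e^(−k_r t) = e^(−0.923×0.6595) = 0.5440.
D = 3.863 × (0.9245 − 0.5440) + 2.09 × 0.5440 = 1.470 + 1.137 = 2.607 mg/L.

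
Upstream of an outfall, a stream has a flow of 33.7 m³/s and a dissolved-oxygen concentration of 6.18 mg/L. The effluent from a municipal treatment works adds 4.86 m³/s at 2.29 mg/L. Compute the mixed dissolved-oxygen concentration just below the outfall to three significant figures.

5.69 mg/L

Flow-weighted mixing: C = (Q_r C_r + Q_w C_w)/(Q_r + Q_w)
= (33.7×6.18 + 4.86×2.29)/(33.7 + 4.86) = 219.4/38.56 = 5.690 mg/L.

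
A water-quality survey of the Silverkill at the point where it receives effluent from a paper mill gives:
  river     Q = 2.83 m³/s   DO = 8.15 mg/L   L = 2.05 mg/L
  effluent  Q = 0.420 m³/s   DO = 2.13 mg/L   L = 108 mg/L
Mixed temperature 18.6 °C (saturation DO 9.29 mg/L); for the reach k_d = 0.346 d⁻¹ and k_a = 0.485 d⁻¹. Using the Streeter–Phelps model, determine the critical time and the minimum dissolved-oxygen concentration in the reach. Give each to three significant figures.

t_c ≈ 2.07 d; minimum DO ≈ 3.80 mg/L

Mixed DO = (2.83×8.15 + 0.420×2.13)/(2.83+0.420) = 23.96/3.250 = 7.372 mg/L.
Mixed L₀ = (2.83×2.05 + 0.420×108)/(3.250) = 51.16/3.250 = 15.74 mg/L.
Initial deficit D₀ = C_s − DO₀ = 9.29 − 7.372 = 1.918 mg/L.
t_c = (1/0.1390) ln[(0.485/0.346)(1 − 1.918×0.1390/(0.346×15.74))] = 7.194 × ln(1.333) = 2.069 d.
D_c = (0.346/0.485) × 15.74 × e^(−0.346×2.069) = 0.7134 × 15.74 × 0.4888 = 5.490 mg/L.
Minimum DO = 9.29 − 5.490 = 3.800 mg/L.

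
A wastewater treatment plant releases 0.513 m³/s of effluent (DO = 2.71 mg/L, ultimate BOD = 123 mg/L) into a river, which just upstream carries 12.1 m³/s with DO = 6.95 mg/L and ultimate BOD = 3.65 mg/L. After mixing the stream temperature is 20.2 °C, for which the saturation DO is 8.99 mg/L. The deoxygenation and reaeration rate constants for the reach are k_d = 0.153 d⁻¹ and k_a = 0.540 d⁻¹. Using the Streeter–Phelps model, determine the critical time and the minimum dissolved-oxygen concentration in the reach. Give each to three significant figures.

Mixed DO = (12.1×6.95 + 0.513×2.71)/(12.1+0.513) = 85.49/12.61 = 6.778 mg/L.
Mixed L₀ = (12.1×3.65 + 0.513×123)/(12.61) = 107.3/12.61 = 8.504 mg/L.
Initial deficit D₀ = C_s − DO₀ = 8.99 − 6.778 = 2.212 mg/L.
t_c = (1/0.3870) ln[(0.540/0.153)(1 − 2.212×0.3870/(0.153×8.504))] = 2.584 × ln(1.207) = 0.4859 d.
D_c = (0.153/0.540) × 8.504 × e^(−0.153×0.4859) = 0.2833 × 8.504 × 0.9284 = 2.237 mg/L.
Minimum DO = 8.99 − 2.237 = 6.753 mg/L.

t_c ≈ 0.486 d; minimum DO ≈ 6.75 mg/L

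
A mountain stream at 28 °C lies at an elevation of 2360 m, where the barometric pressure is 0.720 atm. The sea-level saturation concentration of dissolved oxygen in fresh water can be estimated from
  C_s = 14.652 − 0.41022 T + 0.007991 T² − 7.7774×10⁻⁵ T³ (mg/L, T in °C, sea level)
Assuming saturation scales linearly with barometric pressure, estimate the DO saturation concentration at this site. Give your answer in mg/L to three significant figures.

At sea level: C_s = 14.652 − 0.41022×28 + 0.007991×28² − 7.7774×10⁻⁵×28³ = 7.723 mg/L.
Pressure correction: C_s' = 7.723 × 0.720 = 5.561 mg/L.

C_s ≈ 5.56 mg/L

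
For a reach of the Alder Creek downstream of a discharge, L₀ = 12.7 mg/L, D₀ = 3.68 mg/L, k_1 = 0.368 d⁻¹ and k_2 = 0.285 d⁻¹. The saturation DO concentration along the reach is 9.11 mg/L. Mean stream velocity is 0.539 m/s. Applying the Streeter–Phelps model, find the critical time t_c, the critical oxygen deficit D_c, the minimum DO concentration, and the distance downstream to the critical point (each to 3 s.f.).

t_c ≈ 2.32 d; D_c ≈ 6.99 mg/L; min DO ≈ 2.12 mg/L; x_c ≈ 108 km

At the critical point dD/dt = 0, so k_1 L₀ e^(−k_1 t) = k_2 D. Substituting D(t) from the Streeter–Phelps equation and solving for t gives
t_c = ln[(k_2/k_1)(1 − D₀(k_2−k_1)/(k_1 L₀))] / (k_2−k_1).
Here k_2−k_1 = -0.08300 d⁻¹ and 1 − D₀(k_2−k_1)/(k_1 L₀) = 1 − 3.68×-0.08300/(0.368×12.7) = 1.065, so
t_c = ln(0.7745 × 1.065) / -0.08300 = -0.1923 / -0.08300 = 2.317 d.
L(t_c) = L₀ e^(−k_1 t_c) = 12.7 × 0.4263 = 5.414 mg/L, and at the critical point k_2 D_c = k_1 L, so D_c = (0.368/0.285) × 5.414 = 6.991 mg/L.
Minimum DO = C_s − D_c = 9.11 − 6.991 = 2.119 mg/L.
x_c = v t_c = 0.539 m/s × 2.317 d × 86400 s/d = 107900 m ≈ 108 km.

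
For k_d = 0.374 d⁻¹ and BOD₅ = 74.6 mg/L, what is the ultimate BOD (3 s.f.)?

L₀ ≈ 88.2 mg/L

BOD₅ = L₀(1 − e^(−5k_d)) ⇒ L₀ = BOD₅ / (1 − e^(−5×0.374))
= 74.6 / (1 − 0.1541) = 74.6 / 0.8459 = 88.19 mg/L.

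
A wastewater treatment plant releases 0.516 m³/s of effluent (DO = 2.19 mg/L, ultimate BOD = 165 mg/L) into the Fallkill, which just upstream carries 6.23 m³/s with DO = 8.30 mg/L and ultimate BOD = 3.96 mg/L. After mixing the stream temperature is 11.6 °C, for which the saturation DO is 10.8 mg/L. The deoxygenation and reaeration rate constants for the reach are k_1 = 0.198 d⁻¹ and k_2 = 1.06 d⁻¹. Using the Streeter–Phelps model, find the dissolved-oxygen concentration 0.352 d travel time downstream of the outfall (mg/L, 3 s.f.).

Mixed DO = (6.23×8.30 + 0.516×2.19)/(6.23+0.516) = 52.84/6.746 = 7.833 mg/L.
Mixed L₀ = (6.23×3.96 + 0.516×165)/(6.746) = 109.8/6.746 = 16.28 mg/L.
Initial deficit D₀ = C_s − DO₀ = 10.8 − 7.833 = 2.967 mg/L.
D(0.352) = [0.198×16.28/(1.06−0.198)](e^(−0.198×0.352) − e^(−1.06×0.352)) + 2.967 e^(−1.06×0.352)
= 3.739 × (0.9327 − 0.6886) + 2.967 × 0.6886 = 2.956 mg/L.
DO = 10.8 − 2.956 = 7.844 mg/L.

DO ≈ 7.84 mg/L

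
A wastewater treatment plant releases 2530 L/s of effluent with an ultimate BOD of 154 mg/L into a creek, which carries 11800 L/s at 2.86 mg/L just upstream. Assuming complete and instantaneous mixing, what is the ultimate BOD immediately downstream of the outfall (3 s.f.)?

29.5 mg/L

Flow-weighted mixing: C = (Q_r C_r + Q_w C_w)/(Q_r + Q_w)
= (11800×2.86 + 2530×154)/(11800 + 2530) = 423400/14330 = 29.54 mg/L.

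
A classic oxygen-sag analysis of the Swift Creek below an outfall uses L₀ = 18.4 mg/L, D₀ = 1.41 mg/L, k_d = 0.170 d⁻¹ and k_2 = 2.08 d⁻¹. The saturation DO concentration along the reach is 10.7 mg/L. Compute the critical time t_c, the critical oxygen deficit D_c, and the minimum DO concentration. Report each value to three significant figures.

At the critical point dD/dt = 0, so k_d L₀ e^(−k_d t) = k_2 D. Substituting D(t) from the Streeter–Phelps equation and solving for t gives
t_c = ln[(k_2/k_d)(1 − D₀(k_2−k_d)/(k_d L₀))] / (k_2−k_d).
Here k_2−k_d = 1.910 d⁻¹ and 1 − D₀(k_2−k_d)/(k_d L₀) = 1 − 1.41×1.910/(0.170×18.4) = 0.1390, so
t_c = ln(12.24 × 0.1390) / 1.910 = 0.5313 / 1.910 = 0.2782 d.
L(t_c) = L₀ e^(−k_d t_c) = 18.4 × 0.9538 = 17.55 mg/L, and at the critical point k_2 D_c = k_d L, so D_c = (0.170/2.08) × 17.55 = 1.434 mg/L.
Minimum DO = C_s − D_c = 10.7 − 1.434 = 9.266 mg/L.

t_c ≈ 0.278 d; D_c ≈ 1.43 mg/L; min DO ≈ 9.27 mg/L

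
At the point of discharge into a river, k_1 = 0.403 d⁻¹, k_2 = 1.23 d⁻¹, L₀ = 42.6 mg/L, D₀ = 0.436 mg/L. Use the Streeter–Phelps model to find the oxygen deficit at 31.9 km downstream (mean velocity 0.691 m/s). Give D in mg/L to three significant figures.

D ≈ 6.20 mg/L

Travel time t = x/v = 31.9 km / (0.691 m/s) = 31900 m / 0.691 m/s = 46160 s = 0.5343 d.
k_1 L₀/(k_2−k_1) = 0.403×42.6/(1.23−0.403) = 17.17/0.8270 = 20.76 mg/L.
e^(−k_1 t) = e^(−0.403×0.5343) = 0.8063; e^(−k_2 t) = e^(−1.23×0.5343) = 0.5183.
D = 20.76 × (0.8063 − 0.5183) + 0.436 × 0.5183 = 5.978 + 0.2260 = 6.204 mg/L.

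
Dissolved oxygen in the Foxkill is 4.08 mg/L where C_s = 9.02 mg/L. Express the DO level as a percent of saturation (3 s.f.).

45.2 % saturation

% saturation = C/C_s × 100 = 4.08/9.02 × 100 = 45.2 %.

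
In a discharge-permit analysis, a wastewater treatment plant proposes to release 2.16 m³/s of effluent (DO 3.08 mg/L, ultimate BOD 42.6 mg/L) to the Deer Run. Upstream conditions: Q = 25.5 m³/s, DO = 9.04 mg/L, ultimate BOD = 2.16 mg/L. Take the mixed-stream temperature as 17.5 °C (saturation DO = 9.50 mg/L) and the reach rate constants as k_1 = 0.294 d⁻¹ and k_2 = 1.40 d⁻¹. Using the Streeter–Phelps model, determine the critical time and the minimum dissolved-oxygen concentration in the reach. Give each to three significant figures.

Mixed DO = (25.5×9.04 + 2.16×3.08)/(25.5+2.16) = 237.2/27.66 = 8.575 mg/L.
Mixed L₀ = (25.5×2.16 + 2.16×42.6)/(27.66) = 147.1/27.66 = 5.318 mg/L.
Initial deficit D₀ = C_s − DO₀ = 9.50 − 8.575 = 0.9254 mg/L.
t_c = (1/1.106) ln[(1.40/0.294)(1 − 0.9254×1.106/(0.294×5.318))] = 0.9042 × ln(1.645) = 0.4498 d.
D_c = (0.294/1.40) × 5.318 × e^(−0.294×0.4498) = 0.2100 × 5.318 × 0.8761 = 0.9784 mg/L.
Minimum DO = 9.50 − 0.9784 = 8.522 mg/L.

t_c ≈ 0.450 d; minimum DO ≈ 8.52 mg/L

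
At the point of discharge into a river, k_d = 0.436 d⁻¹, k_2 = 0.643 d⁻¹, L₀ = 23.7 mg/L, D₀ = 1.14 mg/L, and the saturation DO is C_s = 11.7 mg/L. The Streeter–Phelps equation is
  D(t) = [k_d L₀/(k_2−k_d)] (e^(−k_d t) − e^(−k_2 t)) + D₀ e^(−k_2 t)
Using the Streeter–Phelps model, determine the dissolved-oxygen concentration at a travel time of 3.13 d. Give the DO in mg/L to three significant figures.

k_d L₀/(k_2−k_d) = 0.436×23.7/(0.643−0.436) = 10.33/0.2070 = 49.92 mg/L.
e^(−k_d t) = e^(−0.436×3.130) = 0.2555; e^(−k_2 t) = e^(−0.643×3.130) = 0.1336.
D = 49.92 × (0.2555 − 0.1336) + 1.14 × 0.1336 = 6.081 + 0.1524 = 6.233 mg/L.
DO = C_s − D = 11.7 − 6.233 = 5.467 mg/L.

DO ≈ 5.47 mg/L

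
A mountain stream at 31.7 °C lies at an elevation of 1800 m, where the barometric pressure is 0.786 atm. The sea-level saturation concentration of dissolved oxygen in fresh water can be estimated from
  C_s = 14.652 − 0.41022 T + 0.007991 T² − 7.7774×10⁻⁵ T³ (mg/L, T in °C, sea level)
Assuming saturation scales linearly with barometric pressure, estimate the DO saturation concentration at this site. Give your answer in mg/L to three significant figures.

At sea level: C_s = 14.652 − 0.41022×31.7 + 0.007991×31.7² − 7.7774×10⁻⁵×31.7³ = 7.201 mg/L.
Pressure correction: C_s' = 7.201 × 0.786 = 5.660 mg/L.

C_s ≈ 5.66 mg/L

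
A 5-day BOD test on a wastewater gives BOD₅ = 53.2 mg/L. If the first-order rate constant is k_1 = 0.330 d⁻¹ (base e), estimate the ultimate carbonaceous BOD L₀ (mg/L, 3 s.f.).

BOD₅ = L₀(1 − e^(−5k_1)) ⇒ L₀ = BOD₅ / (1 − e^(−5×0.330))
= 53.2 / (1 − 0.1920) = 53.2 / 0.8080 = 65.85 mg/L.

L₀ ≈ 65.8 mg/L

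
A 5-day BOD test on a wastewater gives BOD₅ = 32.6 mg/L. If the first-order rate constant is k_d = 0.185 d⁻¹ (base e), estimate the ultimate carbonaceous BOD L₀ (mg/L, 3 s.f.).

BOD₅ = L₀(1 − e^(−5k_d)) ⇒ L₀ = BOD₅ / (1 − e^(−5×0.185))
= 32.6 / (1 − 0.3965) = 32.6 / 0.6035 = 54.02 mg/L.

L₀ ≈ 54.0 mg/L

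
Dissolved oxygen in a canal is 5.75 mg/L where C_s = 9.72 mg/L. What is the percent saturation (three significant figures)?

59.2 % saturation

% saturation = C/C_s × 100 = 5.75/9.72 × 100 = 59.2 %.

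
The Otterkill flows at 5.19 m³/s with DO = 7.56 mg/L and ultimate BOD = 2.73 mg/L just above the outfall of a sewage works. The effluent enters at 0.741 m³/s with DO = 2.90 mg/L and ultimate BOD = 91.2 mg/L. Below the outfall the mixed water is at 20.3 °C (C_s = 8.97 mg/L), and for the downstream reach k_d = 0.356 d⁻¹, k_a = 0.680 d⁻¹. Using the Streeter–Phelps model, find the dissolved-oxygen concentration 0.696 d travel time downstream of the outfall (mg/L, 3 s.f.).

Mixed DO = (5.19×7.56 + 0.741×2.90)/(5.19+0.741) = 41.39/5.931 = 6.978 mg/L.
Mixed L₀ = (5.19×2.73 + 0.741×91.2)/(5.931) = 81.75/5.931 = 13.78 mg/L.
Initial deficit D₀ = C_s − DO₀ = 8.97 − 6.978 = 1.992 mg/L.
D(0.696) = [0.356×13.78/(0.680−0.356)](e^(−0.356×0.696) − e^(−0.680×0.696)) + 1.992 e^(−0.680×0.696)
= 15.14 × (0.7805 − 0.6230) + 1.992 × 0.6230 = 3.628 mg/L.
DO = 8.97 − 3.628 = 5.342 mg/L.

DO ≈ 5.34 mg/L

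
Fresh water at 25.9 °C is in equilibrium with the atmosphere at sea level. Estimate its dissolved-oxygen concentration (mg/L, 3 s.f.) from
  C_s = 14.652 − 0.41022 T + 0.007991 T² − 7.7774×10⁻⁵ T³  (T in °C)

C_s ≈ 8.04 mg/L

C_s = 14.652 − 0.41022×25.9 + 0.007991×25.9² − 7.7774×10⁻⁵×25.9³ = 8.037 mg/L.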